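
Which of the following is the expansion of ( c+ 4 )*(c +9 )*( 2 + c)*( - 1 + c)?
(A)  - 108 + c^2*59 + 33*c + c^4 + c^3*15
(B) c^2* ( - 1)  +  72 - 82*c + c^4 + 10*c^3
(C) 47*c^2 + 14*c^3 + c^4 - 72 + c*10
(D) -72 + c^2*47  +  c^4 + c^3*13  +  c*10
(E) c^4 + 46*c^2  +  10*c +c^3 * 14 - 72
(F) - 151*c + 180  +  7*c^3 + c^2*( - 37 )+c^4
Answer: C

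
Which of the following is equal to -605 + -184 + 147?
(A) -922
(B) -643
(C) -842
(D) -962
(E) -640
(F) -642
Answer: F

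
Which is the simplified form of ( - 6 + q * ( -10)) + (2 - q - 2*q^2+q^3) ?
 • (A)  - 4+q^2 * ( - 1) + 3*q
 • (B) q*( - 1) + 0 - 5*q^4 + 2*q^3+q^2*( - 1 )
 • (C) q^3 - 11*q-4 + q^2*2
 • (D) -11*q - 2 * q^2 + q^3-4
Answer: D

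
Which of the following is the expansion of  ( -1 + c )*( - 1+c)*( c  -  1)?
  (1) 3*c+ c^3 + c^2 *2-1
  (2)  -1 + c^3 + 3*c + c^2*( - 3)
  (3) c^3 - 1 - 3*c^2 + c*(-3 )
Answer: 2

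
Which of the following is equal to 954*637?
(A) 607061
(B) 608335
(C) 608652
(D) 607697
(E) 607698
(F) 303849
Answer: E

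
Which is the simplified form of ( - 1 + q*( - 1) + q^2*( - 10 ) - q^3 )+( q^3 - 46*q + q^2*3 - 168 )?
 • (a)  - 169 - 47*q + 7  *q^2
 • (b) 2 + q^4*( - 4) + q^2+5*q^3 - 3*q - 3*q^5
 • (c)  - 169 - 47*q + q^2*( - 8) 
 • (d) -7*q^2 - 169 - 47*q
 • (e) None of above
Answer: d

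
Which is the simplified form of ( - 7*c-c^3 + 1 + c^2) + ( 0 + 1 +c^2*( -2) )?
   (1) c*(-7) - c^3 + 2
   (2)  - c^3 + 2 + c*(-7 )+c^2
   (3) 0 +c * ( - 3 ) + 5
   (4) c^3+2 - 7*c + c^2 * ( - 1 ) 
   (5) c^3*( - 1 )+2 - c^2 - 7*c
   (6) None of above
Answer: 5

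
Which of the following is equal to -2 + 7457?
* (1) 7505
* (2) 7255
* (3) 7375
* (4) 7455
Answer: 4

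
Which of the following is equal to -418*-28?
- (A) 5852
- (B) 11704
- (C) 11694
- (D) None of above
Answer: B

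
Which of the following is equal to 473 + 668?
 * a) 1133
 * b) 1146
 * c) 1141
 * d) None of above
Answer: c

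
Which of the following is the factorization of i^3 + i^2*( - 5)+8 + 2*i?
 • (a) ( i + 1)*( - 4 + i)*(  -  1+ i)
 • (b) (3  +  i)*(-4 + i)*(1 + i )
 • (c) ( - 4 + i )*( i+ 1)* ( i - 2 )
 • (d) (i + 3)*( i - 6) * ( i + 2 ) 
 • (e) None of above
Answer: c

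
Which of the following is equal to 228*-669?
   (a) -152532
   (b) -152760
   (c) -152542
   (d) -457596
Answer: a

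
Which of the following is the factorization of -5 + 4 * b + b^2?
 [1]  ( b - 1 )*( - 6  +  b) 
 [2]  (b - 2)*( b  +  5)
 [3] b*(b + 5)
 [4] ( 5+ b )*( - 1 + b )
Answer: 4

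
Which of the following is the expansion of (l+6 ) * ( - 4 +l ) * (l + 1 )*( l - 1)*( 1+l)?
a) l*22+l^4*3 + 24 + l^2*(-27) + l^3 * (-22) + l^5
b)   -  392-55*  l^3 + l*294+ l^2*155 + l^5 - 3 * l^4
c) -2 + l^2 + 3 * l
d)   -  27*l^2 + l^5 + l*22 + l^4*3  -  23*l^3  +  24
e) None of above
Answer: d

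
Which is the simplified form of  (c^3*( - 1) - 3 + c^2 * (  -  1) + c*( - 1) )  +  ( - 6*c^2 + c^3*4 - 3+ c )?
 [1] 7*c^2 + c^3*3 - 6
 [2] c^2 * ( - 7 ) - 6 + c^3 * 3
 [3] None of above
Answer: 2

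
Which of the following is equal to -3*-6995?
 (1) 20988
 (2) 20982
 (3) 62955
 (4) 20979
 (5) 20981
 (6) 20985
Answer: 6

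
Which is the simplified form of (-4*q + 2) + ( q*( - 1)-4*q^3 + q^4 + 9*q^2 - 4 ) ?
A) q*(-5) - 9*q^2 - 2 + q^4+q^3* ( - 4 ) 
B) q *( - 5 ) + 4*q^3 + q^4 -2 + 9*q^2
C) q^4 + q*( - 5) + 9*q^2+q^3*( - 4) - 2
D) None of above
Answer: C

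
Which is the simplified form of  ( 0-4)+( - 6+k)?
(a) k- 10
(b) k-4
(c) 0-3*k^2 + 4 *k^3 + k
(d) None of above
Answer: a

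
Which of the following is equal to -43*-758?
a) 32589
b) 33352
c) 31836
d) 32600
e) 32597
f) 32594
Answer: f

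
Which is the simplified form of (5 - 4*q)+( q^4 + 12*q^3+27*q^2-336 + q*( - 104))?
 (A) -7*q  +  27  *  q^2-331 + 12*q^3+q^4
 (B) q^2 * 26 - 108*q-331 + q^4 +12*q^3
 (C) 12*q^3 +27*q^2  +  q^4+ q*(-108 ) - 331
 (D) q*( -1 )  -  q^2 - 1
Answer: C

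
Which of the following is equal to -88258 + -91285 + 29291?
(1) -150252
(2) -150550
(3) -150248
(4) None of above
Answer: 1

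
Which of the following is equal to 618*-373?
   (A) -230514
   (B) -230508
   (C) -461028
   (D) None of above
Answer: A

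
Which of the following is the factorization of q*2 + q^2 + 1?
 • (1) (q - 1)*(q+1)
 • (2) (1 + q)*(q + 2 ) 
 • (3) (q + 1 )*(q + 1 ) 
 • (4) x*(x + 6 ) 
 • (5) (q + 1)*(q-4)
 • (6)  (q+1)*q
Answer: 3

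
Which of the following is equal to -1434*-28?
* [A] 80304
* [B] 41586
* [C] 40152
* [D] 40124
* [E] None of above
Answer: C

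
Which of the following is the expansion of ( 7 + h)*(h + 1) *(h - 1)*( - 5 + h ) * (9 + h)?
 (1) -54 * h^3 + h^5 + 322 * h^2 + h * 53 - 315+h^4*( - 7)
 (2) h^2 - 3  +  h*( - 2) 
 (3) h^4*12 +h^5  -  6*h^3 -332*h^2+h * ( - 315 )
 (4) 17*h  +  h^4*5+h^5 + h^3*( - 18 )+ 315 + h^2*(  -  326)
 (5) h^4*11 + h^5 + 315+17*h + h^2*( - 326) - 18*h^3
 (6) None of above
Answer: 5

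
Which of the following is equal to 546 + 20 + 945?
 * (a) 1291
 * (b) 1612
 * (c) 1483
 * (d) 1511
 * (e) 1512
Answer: d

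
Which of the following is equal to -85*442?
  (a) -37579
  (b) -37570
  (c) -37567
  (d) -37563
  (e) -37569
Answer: b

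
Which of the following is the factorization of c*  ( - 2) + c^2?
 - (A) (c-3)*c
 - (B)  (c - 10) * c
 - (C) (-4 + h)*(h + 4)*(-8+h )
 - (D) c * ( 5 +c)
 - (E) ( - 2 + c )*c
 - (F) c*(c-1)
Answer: E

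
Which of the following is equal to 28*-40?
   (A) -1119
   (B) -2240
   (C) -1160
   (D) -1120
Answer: D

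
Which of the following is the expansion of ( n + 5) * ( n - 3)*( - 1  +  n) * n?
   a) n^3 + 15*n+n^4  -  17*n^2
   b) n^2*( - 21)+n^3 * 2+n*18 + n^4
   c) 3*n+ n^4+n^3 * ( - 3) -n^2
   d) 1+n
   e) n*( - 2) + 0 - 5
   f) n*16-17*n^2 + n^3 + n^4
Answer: a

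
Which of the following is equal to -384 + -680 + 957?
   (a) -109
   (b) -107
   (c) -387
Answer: b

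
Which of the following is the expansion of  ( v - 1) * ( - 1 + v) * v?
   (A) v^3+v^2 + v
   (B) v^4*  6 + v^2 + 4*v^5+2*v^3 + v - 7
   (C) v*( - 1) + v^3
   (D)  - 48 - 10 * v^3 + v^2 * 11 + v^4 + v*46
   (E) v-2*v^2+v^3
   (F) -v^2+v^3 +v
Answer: E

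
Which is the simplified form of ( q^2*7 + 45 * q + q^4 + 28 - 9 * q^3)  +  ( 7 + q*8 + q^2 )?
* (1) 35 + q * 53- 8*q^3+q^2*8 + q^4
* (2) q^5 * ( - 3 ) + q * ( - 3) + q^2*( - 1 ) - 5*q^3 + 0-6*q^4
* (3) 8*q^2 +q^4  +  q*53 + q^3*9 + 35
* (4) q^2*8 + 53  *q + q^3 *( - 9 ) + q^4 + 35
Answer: 4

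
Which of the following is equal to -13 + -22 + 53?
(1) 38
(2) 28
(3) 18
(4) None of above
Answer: 3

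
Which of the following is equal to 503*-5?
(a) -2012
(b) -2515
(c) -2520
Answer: b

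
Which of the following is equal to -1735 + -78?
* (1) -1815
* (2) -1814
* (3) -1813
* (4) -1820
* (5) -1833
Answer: 3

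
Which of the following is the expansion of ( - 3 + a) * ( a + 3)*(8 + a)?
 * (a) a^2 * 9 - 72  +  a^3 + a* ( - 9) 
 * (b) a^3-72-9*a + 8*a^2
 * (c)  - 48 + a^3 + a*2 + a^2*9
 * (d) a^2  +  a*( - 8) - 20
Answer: b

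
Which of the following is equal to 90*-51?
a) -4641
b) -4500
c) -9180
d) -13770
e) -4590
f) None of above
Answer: e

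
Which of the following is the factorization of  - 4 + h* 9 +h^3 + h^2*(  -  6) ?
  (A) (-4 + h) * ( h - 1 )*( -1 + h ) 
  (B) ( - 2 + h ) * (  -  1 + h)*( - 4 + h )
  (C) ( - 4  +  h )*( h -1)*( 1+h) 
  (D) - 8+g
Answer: A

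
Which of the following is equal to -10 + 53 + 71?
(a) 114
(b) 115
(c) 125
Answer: a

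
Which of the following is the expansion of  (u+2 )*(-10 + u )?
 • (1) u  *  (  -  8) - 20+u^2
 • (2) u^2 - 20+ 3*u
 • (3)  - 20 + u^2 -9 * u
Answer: 1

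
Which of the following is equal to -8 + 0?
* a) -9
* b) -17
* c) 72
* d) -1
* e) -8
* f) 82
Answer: e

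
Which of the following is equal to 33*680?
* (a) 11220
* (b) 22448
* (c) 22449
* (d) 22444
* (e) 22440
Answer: e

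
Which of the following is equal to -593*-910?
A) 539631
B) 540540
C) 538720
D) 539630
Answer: D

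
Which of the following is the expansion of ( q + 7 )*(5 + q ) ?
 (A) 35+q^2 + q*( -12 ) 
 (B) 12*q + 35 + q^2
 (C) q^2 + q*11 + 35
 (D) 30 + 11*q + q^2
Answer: B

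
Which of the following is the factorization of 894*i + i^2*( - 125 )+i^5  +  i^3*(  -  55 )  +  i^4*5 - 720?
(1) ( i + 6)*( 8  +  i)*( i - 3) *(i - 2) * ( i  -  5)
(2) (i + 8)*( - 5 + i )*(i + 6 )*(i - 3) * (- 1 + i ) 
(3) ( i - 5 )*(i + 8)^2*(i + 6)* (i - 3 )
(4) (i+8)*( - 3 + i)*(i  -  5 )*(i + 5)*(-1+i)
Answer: 2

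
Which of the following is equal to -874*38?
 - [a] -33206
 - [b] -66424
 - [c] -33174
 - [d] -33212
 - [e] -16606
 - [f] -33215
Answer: d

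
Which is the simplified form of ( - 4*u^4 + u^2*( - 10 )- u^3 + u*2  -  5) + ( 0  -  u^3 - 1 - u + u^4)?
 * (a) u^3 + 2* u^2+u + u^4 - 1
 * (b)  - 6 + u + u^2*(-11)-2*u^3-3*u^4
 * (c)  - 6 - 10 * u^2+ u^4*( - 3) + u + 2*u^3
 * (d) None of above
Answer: d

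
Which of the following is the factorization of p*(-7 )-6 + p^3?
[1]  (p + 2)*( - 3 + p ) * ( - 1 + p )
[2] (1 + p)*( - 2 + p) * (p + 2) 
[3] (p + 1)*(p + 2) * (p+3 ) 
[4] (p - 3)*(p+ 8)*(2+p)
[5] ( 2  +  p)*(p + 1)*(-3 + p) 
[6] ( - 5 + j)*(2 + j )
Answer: 5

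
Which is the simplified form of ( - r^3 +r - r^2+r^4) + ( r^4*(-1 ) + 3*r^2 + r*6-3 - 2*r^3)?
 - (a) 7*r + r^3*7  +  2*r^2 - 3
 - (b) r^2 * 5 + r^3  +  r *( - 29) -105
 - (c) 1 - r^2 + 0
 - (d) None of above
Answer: d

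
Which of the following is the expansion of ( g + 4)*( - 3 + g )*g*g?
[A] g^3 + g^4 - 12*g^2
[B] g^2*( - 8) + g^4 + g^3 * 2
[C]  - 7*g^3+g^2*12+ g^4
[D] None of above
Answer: A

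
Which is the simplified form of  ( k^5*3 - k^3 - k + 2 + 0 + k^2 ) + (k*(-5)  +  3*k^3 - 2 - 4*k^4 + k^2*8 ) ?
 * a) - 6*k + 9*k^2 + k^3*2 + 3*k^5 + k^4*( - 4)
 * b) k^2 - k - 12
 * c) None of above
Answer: a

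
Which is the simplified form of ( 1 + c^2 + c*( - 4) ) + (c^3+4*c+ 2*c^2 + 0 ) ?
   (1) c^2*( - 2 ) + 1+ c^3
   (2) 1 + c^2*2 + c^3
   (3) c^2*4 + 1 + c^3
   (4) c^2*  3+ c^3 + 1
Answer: 4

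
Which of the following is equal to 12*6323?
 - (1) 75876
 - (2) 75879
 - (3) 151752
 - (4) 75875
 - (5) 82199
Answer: 1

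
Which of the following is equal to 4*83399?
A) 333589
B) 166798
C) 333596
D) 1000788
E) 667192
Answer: C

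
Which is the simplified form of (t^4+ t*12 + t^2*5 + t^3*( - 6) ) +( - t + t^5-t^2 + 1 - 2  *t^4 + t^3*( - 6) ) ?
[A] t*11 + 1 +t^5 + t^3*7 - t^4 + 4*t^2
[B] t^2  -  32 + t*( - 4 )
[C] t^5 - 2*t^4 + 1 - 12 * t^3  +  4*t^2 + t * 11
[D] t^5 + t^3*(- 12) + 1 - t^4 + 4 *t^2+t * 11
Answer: D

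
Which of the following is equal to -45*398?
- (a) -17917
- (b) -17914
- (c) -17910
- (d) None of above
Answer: c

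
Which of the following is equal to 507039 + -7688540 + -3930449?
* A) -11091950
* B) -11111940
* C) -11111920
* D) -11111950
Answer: D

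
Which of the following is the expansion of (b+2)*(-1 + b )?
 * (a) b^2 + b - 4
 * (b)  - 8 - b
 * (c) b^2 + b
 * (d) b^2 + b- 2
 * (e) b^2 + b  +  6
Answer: d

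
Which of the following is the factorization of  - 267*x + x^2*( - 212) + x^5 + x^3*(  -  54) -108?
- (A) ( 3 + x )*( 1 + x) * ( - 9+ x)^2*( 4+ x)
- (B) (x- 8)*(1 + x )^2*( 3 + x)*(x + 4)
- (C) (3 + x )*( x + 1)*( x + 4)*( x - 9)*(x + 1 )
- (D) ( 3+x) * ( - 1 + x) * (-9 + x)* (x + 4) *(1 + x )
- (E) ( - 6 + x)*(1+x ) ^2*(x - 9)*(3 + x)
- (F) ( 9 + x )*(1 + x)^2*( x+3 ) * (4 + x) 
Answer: C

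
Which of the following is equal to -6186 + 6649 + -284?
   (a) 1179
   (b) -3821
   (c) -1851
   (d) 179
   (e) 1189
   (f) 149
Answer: d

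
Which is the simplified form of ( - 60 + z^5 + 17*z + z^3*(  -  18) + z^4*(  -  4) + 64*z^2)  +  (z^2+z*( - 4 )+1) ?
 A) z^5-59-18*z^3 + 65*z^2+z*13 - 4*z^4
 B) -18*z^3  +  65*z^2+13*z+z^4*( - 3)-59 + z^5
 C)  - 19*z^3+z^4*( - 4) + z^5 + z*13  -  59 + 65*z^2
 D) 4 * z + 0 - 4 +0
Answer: A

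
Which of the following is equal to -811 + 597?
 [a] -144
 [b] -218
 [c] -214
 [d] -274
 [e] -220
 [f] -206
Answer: c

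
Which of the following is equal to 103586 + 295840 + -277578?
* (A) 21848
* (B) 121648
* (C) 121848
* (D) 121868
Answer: C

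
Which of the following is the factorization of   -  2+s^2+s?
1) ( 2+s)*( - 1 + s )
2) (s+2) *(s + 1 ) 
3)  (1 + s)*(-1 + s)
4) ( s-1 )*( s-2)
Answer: 1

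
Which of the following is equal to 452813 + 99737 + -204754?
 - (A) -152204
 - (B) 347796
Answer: B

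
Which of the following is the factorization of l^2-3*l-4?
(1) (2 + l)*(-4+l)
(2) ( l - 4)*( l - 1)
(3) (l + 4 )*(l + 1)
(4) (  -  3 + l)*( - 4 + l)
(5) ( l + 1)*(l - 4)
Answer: 5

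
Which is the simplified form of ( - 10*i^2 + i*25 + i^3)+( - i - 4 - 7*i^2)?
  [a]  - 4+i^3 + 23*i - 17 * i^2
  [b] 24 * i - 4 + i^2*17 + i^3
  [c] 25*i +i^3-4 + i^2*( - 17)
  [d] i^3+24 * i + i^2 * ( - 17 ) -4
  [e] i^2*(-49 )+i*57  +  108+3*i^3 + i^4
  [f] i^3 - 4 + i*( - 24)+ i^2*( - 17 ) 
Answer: d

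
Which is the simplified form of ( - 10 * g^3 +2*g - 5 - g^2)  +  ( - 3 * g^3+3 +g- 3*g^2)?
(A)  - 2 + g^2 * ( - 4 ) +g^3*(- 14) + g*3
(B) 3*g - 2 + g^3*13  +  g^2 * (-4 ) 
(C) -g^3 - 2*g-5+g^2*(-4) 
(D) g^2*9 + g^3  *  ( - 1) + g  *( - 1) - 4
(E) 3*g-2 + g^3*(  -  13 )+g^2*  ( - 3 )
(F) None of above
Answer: F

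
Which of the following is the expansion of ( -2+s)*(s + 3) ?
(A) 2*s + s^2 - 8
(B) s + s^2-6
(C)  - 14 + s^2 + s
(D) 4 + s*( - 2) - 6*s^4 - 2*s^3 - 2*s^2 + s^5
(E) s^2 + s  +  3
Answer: B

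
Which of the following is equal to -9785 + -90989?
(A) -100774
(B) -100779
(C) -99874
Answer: A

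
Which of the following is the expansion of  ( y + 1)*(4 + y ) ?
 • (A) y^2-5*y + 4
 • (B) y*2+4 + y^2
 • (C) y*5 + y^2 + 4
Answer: C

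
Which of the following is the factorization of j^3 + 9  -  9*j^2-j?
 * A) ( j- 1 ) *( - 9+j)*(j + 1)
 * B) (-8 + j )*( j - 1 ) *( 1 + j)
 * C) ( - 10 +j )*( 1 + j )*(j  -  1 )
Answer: A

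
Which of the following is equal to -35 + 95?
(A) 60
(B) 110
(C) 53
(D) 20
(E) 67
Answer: A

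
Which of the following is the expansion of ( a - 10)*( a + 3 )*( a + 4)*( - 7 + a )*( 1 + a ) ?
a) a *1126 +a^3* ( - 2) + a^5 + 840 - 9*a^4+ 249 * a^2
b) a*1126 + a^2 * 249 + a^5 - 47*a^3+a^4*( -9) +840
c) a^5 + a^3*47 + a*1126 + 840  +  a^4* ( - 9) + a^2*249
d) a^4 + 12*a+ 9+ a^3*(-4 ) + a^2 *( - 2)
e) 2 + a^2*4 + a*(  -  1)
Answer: b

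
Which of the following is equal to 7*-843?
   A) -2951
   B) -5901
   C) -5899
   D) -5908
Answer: B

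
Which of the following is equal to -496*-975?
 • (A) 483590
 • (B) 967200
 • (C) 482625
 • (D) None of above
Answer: D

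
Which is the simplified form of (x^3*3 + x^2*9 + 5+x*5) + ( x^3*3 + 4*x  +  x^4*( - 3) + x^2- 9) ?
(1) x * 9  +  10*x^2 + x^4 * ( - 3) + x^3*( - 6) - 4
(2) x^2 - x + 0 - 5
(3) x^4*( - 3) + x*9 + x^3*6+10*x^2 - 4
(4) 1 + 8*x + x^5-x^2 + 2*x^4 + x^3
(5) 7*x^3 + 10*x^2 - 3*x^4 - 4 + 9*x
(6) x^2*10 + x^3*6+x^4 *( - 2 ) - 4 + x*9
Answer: 3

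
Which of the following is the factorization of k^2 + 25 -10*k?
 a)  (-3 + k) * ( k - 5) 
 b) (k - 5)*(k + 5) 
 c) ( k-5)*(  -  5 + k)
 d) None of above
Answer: c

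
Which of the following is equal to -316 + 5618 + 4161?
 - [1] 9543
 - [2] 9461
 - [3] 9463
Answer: 3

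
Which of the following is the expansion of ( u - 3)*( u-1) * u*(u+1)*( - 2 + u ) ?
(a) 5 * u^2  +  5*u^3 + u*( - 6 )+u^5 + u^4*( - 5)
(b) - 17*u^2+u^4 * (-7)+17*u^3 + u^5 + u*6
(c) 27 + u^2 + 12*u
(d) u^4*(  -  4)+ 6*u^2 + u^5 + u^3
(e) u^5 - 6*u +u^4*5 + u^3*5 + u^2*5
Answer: a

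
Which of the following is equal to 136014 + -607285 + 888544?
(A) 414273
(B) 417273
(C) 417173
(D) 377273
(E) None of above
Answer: B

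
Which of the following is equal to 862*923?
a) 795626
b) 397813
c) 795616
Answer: a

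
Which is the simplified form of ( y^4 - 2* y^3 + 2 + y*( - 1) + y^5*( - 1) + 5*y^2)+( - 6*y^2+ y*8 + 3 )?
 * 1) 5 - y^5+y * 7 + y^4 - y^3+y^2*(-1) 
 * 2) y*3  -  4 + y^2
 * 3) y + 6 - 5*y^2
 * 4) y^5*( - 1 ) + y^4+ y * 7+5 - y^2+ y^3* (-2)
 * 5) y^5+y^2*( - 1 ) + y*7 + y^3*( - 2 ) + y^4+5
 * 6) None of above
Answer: 4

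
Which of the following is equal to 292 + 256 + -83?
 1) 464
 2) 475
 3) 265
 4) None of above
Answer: 4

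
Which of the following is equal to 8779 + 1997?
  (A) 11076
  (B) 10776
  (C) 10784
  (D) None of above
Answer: B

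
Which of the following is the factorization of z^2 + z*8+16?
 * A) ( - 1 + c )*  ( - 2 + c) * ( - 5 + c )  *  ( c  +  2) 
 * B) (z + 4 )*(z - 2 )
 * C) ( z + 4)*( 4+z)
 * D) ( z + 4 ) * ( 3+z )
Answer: C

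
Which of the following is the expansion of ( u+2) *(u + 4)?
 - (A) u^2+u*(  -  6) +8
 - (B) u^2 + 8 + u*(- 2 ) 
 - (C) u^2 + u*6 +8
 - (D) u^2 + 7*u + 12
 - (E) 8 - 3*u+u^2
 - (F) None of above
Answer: C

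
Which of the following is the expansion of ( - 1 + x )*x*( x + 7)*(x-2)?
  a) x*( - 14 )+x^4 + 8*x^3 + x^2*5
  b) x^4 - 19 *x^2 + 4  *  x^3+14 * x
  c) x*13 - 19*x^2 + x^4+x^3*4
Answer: b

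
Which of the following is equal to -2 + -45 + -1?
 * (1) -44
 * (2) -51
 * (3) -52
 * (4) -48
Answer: 4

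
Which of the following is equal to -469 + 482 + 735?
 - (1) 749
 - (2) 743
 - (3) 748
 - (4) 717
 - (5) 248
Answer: 3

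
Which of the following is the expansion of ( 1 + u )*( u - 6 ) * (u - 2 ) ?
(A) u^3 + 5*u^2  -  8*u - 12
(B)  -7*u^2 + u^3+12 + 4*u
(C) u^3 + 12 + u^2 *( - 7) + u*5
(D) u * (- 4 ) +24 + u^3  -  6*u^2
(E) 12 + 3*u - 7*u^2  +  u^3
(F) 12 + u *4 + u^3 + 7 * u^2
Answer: B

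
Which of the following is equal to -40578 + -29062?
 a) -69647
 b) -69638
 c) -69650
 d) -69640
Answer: d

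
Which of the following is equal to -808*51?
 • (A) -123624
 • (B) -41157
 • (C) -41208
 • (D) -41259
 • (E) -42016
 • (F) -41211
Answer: C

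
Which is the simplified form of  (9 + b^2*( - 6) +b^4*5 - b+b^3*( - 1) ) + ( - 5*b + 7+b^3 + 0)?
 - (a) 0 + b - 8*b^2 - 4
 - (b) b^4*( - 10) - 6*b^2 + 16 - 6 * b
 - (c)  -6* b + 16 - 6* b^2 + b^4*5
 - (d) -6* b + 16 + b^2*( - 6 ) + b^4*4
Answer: c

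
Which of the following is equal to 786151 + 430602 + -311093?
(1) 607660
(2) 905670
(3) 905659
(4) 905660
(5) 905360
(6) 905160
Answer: 4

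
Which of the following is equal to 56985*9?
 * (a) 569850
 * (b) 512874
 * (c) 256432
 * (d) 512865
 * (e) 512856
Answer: d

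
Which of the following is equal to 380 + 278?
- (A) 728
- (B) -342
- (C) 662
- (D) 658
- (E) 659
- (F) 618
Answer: D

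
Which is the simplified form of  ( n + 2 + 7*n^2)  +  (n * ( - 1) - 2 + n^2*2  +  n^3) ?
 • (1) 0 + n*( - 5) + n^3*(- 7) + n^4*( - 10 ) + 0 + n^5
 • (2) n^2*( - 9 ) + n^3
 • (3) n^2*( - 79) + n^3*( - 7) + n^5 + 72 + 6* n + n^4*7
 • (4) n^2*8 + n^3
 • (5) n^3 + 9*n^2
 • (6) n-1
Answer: 5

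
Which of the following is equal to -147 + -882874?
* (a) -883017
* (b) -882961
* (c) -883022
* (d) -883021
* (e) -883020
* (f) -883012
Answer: d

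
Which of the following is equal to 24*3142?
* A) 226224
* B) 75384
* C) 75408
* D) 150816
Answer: C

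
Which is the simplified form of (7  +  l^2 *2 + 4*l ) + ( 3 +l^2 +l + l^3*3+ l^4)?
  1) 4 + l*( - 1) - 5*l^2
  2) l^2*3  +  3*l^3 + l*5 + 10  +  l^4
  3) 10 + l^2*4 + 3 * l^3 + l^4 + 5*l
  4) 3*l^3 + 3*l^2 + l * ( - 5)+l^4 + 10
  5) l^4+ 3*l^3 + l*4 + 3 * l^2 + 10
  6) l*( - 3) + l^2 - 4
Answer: 2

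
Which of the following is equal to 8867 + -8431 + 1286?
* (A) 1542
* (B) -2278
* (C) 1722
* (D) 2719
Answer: C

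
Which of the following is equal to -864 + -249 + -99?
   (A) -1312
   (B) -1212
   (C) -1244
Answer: B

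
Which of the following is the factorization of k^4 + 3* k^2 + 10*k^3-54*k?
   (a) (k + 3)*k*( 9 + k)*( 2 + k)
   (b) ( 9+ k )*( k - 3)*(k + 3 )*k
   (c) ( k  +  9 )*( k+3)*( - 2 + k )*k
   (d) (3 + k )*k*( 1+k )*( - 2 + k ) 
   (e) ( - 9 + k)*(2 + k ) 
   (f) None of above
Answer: c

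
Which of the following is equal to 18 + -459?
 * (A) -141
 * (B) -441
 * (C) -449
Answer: B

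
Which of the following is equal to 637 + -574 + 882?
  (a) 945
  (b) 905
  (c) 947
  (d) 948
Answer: a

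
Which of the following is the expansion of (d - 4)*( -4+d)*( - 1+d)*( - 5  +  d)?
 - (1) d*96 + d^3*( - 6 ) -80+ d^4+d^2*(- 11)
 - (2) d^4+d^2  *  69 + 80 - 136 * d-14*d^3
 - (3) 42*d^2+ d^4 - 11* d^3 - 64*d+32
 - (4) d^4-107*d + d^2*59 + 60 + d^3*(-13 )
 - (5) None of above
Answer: 2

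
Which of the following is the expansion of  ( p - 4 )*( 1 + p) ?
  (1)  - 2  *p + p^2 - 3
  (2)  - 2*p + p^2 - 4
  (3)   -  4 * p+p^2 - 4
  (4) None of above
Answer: 4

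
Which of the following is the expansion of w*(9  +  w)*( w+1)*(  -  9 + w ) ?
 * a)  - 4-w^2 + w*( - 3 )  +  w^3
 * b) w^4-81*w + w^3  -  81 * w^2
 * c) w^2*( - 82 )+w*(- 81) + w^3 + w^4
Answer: b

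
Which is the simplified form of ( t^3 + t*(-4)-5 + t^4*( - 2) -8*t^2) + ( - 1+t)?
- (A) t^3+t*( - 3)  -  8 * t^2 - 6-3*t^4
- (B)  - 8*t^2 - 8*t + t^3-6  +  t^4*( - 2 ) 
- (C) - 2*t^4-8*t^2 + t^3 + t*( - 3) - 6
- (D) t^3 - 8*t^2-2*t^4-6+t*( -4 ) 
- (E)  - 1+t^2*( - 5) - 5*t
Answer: C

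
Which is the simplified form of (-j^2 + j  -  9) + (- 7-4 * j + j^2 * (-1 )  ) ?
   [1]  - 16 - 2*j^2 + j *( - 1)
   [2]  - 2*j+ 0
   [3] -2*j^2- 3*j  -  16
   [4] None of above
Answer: 3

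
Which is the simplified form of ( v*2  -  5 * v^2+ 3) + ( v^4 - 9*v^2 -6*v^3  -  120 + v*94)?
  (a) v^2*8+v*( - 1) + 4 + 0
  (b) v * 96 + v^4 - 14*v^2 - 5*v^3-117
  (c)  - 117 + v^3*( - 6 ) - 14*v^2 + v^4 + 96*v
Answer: c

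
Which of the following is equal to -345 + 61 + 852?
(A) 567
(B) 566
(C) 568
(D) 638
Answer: C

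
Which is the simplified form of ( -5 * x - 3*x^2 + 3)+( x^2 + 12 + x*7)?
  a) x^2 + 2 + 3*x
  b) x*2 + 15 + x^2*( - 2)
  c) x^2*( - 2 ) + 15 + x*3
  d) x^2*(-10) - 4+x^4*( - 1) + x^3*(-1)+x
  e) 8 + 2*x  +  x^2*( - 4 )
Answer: b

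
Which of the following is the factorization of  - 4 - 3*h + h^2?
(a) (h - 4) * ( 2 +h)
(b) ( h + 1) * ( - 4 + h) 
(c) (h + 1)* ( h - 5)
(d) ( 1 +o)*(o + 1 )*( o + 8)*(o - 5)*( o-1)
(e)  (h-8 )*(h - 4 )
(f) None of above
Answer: b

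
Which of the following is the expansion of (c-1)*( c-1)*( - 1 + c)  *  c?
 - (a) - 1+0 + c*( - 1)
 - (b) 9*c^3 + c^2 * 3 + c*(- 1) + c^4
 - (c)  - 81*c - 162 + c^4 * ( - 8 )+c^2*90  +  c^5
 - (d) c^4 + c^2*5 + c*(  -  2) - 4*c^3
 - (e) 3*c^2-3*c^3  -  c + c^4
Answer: e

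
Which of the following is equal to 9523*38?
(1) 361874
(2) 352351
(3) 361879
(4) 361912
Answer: 1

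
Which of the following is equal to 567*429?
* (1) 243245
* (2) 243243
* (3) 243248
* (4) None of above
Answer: 2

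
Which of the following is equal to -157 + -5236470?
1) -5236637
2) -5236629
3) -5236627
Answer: 3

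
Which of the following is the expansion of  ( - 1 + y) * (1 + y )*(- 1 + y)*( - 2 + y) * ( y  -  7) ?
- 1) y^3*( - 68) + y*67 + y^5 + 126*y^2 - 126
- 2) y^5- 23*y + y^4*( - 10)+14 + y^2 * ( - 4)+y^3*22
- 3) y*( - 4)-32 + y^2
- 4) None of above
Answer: 2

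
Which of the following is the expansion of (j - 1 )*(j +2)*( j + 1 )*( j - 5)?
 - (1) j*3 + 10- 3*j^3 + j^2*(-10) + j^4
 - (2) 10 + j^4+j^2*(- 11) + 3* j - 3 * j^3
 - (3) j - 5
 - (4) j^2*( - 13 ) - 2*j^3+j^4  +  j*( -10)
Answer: 2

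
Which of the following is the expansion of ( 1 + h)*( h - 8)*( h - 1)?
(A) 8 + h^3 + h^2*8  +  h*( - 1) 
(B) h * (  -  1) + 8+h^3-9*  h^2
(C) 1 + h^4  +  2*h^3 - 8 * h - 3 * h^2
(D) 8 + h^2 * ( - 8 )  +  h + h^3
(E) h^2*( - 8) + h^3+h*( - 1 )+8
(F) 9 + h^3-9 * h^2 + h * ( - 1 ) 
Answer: E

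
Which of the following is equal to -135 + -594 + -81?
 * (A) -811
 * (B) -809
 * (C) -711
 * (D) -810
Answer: D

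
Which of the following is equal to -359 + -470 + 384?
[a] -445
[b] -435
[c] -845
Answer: a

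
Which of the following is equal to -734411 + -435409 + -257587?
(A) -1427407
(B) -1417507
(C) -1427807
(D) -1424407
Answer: A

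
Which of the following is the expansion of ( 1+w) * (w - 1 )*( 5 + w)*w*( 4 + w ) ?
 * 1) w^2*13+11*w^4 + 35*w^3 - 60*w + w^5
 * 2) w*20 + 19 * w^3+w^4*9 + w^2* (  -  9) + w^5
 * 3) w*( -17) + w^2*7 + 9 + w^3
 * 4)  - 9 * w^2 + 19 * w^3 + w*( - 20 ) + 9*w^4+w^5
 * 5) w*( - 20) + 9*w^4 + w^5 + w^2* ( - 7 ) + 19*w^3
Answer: 4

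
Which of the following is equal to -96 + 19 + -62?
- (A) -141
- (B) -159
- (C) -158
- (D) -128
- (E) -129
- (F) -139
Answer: F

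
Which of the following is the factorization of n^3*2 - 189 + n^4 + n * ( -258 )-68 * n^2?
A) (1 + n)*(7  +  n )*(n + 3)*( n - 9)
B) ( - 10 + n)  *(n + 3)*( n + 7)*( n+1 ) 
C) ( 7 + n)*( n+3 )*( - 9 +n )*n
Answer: A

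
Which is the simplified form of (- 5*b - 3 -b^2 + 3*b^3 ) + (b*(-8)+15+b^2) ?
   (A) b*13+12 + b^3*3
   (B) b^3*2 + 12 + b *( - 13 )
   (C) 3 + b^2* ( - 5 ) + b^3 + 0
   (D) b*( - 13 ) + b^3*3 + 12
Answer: D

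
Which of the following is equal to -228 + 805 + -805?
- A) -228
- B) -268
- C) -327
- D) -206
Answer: A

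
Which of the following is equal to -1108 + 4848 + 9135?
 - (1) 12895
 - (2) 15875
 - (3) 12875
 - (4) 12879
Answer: 3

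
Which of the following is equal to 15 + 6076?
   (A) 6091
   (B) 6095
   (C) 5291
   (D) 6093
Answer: A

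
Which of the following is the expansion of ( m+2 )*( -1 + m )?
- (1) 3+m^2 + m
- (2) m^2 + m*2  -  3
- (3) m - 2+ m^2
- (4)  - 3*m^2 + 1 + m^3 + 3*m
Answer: 3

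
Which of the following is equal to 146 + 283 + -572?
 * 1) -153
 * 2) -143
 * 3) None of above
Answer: 2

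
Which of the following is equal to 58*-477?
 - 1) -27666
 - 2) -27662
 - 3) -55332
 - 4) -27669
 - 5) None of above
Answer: 1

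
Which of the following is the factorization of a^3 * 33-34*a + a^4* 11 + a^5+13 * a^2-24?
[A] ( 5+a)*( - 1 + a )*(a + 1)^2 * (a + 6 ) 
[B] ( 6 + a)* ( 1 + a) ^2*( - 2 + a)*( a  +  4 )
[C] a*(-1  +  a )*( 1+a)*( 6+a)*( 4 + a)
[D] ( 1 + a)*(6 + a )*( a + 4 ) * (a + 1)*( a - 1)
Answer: D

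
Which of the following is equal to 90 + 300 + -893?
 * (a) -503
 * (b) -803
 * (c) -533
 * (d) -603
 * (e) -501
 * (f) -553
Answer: a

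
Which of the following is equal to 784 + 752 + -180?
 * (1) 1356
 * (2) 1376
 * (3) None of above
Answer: 1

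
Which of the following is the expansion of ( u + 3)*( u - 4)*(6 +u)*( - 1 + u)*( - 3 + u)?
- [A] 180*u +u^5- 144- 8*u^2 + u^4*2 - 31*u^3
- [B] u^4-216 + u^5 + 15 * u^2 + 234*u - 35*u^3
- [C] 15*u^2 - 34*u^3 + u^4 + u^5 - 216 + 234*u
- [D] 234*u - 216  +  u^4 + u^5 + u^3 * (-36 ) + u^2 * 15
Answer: B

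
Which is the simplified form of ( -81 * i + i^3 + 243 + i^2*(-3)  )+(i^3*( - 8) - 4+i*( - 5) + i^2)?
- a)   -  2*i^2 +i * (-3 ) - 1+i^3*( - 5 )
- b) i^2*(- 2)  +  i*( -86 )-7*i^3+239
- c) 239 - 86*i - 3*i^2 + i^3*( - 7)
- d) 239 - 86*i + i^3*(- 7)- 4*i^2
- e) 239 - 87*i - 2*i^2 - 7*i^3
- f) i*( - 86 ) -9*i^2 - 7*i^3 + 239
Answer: b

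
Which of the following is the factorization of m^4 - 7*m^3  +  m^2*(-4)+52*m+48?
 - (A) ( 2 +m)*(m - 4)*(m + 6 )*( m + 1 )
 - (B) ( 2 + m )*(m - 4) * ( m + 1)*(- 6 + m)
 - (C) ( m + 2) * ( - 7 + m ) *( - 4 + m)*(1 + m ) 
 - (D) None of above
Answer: B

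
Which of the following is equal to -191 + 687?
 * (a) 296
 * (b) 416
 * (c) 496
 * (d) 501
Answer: c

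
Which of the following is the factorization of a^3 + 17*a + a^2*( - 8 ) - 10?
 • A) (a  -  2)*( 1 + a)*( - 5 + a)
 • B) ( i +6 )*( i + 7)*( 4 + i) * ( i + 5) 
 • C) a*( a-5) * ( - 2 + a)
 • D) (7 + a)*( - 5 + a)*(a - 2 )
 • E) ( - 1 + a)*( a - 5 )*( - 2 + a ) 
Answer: E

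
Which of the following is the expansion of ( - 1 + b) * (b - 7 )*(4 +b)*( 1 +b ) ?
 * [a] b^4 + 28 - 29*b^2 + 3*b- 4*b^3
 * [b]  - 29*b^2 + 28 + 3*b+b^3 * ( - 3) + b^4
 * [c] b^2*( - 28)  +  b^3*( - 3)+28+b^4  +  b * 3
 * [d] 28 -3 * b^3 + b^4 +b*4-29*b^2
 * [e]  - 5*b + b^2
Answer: b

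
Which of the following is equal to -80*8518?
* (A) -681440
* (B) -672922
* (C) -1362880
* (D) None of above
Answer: A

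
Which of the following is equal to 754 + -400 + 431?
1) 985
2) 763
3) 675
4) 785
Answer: 4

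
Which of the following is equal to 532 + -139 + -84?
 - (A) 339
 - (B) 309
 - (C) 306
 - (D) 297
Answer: B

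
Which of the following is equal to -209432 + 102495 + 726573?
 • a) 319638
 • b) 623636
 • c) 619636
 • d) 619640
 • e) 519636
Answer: c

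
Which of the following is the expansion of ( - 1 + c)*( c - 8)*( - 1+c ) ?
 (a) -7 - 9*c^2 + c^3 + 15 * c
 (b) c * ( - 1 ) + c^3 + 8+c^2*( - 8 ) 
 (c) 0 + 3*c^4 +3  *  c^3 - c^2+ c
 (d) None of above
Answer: d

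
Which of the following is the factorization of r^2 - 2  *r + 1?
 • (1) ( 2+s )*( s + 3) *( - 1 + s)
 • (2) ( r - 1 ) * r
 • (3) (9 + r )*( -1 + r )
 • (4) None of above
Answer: 4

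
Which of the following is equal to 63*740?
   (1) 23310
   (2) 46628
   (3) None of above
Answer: 3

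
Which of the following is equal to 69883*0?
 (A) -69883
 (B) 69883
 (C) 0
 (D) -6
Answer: C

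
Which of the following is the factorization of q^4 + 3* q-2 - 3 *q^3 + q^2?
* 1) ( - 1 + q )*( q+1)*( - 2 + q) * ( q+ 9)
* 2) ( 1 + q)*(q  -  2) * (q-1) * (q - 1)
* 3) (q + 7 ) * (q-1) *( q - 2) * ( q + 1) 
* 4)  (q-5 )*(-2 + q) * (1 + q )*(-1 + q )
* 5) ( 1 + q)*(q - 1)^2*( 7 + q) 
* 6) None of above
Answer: 2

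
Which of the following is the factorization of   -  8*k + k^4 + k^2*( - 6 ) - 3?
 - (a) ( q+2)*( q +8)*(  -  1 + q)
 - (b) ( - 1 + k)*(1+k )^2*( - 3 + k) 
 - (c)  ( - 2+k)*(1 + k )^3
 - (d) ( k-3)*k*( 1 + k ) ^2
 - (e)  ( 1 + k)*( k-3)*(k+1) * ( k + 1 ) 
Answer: e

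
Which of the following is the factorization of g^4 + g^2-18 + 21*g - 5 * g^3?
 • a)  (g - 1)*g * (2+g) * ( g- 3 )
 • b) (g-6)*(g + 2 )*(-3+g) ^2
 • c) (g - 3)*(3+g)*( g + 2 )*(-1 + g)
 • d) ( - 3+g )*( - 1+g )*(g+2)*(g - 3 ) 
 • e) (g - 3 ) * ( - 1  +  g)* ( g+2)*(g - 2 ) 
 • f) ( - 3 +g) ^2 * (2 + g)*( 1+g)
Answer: d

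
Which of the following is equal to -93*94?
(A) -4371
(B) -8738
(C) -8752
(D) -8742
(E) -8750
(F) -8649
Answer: D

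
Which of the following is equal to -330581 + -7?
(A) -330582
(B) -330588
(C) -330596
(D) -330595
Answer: B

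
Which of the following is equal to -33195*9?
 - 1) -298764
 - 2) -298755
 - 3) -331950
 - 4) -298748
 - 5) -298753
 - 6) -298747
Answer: 2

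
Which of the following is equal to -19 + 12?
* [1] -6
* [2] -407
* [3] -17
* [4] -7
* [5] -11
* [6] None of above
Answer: 4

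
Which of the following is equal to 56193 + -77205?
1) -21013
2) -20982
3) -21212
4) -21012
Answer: 4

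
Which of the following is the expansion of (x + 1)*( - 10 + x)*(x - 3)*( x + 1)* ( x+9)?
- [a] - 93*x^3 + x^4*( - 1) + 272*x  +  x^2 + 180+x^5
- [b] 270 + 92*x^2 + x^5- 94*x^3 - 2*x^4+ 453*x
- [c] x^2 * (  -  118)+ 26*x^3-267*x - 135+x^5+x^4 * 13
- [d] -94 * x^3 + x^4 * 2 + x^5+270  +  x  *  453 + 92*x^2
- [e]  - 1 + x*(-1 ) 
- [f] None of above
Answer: b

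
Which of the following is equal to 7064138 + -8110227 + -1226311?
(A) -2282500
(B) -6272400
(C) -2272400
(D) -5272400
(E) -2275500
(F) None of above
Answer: C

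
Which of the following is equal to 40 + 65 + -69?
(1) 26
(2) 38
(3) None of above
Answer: 3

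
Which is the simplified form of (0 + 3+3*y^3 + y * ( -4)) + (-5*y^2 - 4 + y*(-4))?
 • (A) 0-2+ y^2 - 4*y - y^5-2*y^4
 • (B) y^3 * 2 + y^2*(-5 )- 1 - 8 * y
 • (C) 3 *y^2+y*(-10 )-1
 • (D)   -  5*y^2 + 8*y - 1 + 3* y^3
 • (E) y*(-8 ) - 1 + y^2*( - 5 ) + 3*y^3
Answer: E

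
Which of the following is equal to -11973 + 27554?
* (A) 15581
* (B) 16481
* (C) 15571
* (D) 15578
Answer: A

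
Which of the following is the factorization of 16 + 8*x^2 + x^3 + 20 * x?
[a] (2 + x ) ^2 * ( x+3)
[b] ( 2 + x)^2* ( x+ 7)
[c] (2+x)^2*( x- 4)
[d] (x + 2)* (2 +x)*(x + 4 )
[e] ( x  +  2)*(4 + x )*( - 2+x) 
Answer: d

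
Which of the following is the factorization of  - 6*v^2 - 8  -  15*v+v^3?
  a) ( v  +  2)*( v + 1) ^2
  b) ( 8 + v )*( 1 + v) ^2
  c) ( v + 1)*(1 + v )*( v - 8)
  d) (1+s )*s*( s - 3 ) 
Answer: c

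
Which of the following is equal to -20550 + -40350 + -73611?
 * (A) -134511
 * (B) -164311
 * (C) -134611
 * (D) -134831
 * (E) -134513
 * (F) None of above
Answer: A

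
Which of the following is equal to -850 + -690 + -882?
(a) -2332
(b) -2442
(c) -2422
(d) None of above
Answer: c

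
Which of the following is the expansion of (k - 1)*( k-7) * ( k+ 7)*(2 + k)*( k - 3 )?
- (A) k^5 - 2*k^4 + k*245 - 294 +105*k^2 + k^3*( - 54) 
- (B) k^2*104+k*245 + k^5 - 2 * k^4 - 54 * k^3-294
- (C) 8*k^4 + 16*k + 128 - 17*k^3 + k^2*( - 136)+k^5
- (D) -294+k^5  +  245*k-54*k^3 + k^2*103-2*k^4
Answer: B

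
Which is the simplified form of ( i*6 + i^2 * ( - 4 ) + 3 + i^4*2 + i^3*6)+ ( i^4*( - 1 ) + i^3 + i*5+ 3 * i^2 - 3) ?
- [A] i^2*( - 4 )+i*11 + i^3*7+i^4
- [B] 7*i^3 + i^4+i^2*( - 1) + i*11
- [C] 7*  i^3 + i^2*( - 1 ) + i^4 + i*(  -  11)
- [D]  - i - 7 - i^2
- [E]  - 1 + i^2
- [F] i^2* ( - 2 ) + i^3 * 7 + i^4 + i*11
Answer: B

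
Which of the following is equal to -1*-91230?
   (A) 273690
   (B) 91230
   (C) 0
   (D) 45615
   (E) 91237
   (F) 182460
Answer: B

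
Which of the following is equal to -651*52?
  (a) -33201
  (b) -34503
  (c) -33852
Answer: c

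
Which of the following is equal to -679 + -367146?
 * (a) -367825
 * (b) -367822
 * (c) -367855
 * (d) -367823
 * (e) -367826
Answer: a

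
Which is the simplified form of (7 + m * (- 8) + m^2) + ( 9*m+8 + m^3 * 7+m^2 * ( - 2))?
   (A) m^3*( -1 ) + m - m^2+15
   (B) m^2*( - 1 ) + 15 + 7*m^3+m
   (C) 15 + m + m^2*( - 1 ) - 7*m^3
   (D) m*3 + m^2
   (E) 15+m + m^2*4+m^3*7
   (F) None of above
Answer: B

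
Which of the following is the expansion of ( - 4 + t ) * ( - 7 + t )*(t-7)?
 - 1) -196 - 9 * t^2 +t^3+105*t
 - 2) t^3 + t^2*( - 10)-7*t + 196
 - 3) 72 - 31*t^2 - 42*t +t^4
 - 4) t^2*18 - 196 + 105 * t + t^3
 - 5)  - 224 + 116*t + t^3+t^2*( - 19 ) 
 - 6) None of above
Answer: 6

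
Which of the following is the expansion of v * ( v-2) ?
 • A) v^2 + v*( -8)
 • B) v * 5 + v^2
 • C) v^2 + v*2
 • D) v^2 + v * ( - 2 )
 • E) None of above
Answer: D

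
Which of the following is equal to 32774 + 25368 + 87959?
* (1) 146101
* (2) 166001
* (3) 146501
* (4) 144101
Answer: 1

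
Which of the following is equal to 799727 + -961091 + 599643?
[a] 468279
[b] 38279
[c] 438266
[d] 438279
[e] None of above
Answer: d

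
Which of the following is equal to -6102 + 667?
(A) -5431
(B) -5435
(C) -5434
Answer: B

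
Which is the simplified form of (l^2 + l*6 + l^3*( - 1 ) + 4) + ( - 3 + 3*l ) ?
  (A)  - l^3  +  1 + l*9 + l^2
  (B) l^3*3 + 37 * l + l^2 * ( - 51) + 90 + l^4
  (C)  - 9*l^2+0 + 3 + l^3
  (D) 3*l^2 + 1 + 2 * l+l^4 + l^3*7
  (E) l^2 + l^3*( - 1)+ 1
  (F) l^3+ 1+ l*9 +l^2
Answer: A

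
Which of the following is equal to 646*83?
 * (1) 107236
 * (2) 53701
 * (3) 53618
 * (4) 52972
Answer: 3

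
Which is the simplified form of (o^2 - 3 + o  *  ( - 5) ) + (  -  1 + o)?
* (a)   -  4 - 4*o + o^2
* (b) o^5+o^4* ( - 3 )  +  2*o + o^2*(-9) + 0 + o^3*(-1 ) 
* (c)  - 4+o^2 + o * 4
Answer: a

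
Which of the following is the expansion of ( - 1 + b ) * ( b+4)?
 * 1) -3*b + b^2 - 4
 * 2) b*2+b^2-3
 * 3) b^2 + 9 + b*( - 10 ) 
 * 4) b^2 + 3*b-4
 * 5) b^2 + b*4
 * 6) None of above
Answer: 4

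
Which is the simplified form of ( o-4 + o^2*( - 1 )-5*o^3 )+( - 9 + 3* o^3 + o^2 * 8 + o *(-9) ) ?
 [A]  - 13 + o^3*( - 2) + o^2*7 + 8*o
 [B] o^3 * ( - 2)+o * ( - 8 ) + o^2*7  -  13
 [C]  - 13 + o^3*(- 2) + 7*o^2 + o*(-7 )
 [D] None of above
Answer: B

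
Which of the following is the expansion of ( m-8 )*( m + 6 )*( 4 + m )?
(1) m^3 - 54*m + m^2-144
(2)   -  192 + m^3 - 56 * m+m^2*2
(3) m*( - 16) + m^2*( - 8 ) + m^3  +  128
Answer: 2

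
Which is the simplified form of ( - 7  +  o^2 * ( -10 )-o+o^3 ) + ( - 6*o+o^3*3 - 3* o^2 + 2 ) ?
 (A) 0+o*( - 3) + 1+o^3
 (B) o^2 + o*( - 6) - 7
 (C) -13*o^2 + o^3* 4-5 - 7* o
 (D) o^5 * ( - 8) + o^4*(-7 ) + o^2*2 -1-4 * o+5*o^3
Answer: C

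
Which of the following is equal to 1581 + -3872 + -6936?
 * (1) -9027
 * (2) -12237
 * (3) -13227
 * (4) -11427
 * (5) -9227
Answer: 5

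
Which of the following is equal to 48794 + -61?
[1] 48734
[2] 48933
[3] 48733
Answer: 3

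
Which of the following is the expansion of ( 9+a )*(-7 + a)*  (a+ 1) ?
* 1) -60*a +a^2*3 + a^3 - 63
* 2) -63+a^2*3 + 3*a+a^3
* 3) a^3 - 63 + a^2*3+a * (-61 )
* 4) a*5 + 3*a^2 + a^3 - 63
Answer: 3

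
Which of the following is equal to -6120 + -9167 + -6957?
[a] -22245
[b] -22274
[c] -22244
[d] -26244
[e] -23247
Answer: c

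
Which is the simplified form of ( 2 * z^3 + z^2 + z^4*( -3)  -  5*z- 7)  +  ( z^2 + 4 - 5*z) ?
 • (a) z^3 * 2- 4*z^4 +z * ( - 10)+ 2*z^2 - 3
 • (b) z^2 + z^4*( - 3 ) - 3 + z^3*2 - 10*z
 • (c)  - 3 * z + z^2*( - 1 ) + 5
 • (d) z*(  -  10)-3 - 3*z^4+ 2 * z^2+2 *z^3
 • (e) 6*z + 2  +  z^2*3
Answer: d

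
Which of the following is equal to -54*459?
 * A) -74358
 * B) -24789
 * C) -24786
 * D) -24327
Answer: C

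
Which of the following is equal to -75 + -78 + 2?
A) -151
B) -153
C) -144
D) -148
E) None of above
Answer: A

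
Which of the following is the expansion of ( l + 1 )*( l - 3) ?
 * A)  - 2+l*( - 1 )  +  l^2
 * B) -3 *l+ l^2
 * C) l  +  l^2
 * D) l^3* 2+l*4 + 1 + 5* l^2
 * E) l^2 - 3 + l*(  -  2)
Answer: E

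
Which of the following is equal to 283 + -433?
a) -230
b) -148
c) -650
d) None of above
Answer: d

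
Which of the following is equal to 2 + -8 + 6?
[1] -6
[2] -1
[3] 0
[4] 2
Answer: 3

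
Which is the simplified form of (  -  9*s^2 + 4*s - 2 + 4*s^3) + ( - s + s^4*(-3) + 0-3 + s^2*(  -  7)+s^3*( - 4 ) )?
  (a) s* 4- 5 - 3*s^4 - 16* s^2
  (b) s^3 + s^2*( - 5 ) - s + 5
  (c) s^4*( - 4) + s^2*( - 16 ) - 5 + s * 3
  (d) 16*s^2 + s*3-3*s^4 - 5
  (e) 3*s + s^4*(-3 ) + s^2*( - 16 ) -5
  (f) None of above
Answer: e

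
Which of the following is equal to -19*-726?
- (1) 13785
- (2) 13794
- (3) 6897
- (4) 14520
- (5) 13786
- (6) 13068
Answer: 2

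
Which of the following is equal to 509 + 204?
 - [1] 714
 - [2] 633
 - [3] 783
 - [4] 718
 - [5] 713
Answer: 5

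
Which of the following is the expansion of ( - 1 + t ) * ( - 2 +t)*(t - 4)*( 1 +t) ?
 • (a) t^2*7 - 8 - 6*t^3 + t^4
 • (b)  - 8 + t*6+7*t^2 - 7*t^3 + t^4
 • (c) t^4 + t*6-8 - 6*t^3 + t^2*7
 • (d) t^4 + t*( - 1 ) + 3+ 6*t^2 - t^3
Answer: c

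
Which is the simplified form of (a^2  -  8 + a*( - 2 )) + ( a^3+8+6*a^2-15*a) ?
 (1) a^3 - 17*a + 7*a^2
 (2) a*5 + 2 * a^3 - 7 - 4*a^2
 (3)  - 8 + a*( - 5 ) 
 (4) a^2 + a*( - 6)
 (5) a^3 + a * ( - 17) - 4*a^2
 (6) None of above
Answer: 1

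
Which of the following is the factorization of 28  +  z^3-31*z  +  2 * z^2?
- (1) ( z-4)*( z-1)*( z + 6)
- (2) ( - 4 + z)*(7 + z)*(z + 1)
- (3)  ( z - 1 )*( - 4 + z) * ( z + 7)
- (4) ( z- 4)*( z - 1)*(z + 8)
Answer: 3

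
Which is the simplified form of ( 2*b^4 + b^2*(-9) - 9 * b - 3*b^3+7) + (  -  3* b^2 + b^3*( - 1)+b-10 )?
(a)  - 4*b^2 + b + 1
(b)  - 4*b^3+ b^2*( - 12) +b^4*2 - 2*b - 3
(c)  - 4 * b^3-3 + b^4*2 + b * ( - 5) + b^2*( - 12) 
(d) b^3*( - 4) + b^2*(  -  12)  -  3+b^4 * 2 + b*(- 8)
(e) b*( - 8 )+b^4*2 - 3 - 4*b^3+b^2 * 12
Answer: d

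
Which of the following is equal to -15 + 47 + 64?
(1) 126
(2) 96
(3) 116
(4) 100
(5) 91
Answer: 2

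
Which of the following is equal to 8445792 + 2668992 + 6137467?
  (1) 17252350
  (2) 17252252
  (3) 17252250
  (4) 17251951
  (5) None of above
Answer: 5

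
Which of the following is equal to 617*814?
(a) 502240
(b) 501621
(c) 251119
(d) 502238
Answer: d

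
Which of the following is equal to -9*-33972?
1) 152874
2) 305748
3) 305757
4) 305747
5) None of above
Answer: 2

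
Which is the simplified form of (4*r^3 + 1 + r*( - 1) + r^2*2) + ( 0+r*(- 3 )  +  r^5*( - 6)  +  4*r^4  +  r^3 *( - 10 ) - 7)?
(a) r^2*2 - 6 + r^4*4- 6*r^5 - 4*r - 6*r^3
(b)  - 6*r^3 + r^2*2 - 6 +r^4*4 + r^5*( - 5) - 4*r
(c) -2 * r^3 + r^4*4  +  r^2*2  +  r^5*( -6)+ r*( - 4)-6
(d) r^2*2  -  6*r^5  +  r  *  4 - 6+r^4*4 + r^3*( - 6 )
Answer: a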